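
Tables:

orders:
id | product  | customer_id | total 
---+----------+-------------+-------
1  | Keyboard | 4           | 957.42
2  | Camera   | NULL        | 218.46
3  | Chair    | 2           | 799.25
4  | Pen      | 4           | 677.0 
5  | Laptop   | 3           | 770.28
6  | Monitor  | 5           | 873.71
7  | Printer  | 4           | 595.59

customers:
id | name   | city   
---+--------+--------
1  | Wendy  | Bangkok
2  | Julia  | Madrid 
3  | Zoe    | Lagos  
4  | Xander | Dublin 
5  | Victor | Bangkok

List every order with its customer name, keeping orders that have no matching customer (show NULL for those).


LEFT JOIN keeps every row from orders (the left table); where customer_id has no match in customers, the customer columns become NULL. Walk through each order:
  - order 1 (Keyboard): customer_id=4 -> matches Xander
  - order 2 (Camera): customer_id=NULL, no match -> kept with NULL
  - order 3 (Chair): customer_id=2 -> matches Julia
  - order 4 (Pen): customer_id=4 -> matches Xander
  - order 5 (Laptop): customer_id=3 -> matches Zoe
  - order 6 (Monitor): customer_id=5 -> matches Victor
  - order 7 (Printer): customer_id=4 -> matches Xander
All 7 rows appear; 1 has NULL customer.

SQL:
SELECT a.product, b.name AS customer
FROM orders a
LEFT JOIN customers b ON a.customer_id = b.id

Result:
product  | customer
---------+---------
Keyboard | Xander  
Camera   | NULL    
Chair    | Julia   
Pen      | Xander  
Laptop   | Zoe     
Monitor  | Victor  
Printer  | Xander  


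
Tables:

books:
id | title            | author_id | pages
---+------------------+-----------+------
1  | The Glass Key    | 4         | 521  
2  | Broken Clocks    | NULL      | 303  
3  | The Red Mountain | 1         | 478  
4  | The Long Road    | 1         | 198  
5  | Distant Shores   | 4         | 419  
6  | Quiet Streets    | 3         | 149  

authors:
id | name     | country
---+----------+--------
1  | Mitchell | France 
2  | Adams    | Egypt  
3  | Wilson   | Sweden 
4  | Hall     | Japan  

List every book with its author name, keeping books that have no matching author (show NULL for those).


LEFT JOIN keeps every row from books (the left table); where author_id has no match in authors, the author columns become NULL. Walk through each book:
  - book 1 (The Glass Key): author_id=4 -> matches Hall
  - book 2 (Broken Clocks): author_id=NULL, no match -> kept with NULL
  - book 3 (The Red Mountain): author_id=1 -> matches Mitchell
  - book 4 (The Long Road): author_id=1 -> matches Mitchell
  - book 5 (Distant Shores): author_id=4 -> matches Hall
  - book 6 (Quiet Streets): author_id=3 -> matches Wilson
All 6 rows appear; 1 has NULL author.

SQL:
SELECT a.title, b.name AS author
FROM books a
LEFT JOIN authors b ON a.author_id = b.id

Result:
title            | author  
-----------------+---------
The Glass Key    | Hall    
Broken Clocks    | NULL    
The Red Mountain | Mitchell
The Long Road    | Mitchell
Distant Shores   | Hall    
Quiet Streets    | Wilson  


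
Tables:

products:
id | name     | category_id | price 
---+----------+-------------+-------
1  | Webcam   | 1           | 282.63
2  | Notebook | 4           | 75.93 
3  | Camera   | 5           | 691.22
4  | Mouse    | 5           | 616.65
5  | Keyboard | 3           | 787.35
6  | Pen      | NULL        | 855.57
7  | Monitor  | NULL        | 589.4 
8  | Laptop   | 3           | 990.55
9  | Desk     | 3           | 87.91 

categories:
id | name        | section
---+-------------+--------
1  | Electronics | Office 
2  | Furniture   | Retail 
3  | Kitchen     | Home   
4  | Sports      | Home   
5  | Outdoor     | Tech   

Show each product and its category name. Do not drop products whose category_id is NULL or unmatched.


LEFT JOIN keeps every row from products (the left table); where category_id has no match in categories, the category columns become NULL. Walk through each product:
  - product 1 (Webcam): category_id=1 -> matches Electronics
  - product 2 (Notebook): category_id=4 -> matches Sports
  - product 3 (Camera): category_id=5 -> matches Outdoor
  - product 4 (Mouse): category_id=5 -> matches Outdoor
  - product 5 (Keyboard): category_id=3 -> matches Kitchen
  - product 6 (Pen): category_id=NULL, no match -> kept with NULL
  - product 7 (Monitor): category_id=NULL, no match -> kept with NULL
  - product 8 (Laptop): category_id=3 -> matches Kitchen
  - product 9 (Desk): category_id=3 -> matches Kitchen
All 9 rows appear; 2 have NULL category.

SQL:
SELECT a.name, b.name AS category
FROM products a
LEFT JOIN categories b ON a.category_id = b.id

Result:
name     | category   
---------+------------
Webcam   | Electronics
Notebook | Sports     
Camera   | Outdoor    
Mouse    | Outdoor    
Keyboard | Kitchen    
Pen      | NULL       
Monitor  | NULL       
Laptop   | Kitchen    
Desk     | Kitchen    


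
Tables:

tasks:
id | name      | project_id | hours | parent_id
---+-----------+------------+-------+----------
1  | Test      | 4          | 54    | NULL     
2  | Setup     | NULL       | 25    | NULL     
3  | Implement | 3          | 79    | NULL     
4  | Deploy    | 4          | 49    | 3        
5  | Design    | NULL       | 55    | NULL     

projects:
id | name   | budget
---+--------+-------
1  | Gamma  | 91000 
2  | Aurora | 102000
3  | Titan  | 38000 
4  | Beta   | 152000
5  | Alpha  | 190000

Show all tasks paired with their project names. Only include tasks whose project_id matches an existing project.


INNER JOIN keeps only tasks rows whose project_id matches an id in projects. Walk through each task:
  - task 1 (Test): project_id=4 -> matches Beta
  - task 2 (Setup): project_id=NULL, no match -> dropped
  - task 3 (Implement): project_id=3 -> matches Titan
  - task 4 (Deploy): project_id=4 -> matches Beta
  - task 5 (Design): project_id=NULL, no match -> dropped
So 2 of 5 rows are dropped.

SQL:
SELECT a.name, b.name AS project
FROM tasks a
INNER JOIN projects b ON a.project_id = b.id

Result:
name      | project
----------+--------
Test      | Beta   
Implement | Titan  
Deploy    | Beta   


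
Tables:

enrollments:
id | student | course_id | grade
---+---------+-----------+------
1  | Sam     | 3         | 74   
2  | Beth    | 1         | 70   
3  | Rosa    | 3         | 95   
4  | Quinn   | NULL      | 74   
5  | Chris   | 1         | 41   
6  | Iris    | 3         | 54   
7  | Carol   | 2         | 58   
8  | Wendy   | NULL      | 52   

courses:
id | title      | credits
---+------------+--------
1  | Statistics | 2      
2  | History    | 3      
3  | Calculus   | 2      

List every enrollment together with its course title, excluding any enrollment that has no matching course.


INNER JOIN keeps only enrollments rows whose course_id matches an id in courses. Walk through each enrollment:
  - enrollment 1 (Sam): course_id=3 -> matches Calculus
  - enrollment 2 (Beth): course_id=1 -> matches Statistics
  - enrollment 3 (Rosa): course_id=3 -> matches Calculus
  - enrollment 4 (Quinn): course_id=NULL, no match -> dropped
  - enrollment 5 (Chris): course_id=1 -> matches Statistics
  - enrollment 6 (Iris): course_id=3 -> matches Calculus
  - enrollment 7 (Carol): course_id=2 -> matches History
  - enrollment 8 (Wendy): course_id=NULL, no match -> dropped
So 2 of 8 rows are dropped.

SQL:
SELECT a.student, b.title AS course
FROM enrollments a
INNER JOIN courses b ON a.course_id = b.id

Result:
student | course    
--------+-----------
Sam     | Calculus  
Beth    | Statistics
Rosa    | Calculus  
Chris   | Statistics
Iris    | Calculus  
Carol   | History   


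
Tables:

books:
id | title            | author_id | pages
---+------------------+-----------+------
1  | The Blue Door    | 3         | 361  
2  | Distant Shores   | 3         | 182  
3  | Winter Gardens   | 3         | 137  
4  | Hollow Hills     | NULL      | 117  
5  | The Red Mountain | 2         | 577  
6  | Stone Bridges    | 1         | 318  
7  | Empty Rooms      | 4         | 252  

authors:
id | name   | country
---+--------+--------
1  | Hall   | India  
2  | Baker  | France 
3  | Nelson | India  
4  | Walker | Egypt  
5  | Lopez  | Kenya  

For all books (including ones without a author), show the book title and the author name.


LEFT JOIN keeps every row from books (the left table); where author_id has no match in authors, the author columns become NULL. Walk through each book:
  - book 1 (The Blue Door): author_id=3 -> matches Nelson
  - book 2 (Distant Shores): author_id=3 -> matches Nelson
  - book 3 (Winter Gardens): author_id=3 -> matches Nelson
  - book 4 (Hollow Hills): author_id=NULL, no match -> kept with NULL
  - book 5 (The Red Mountain): author_id=2 -> matches Baker
  - book 6 (Stone Bridges): author_id=1 -> matches Hall
  - book 7 (Empty Rooms): author_id=4 -> matches Walker
All 7 rows appear; 1 has NULL author.

SQL:
SELECT a.title, b.name AS author
FROM books a
LEFT JOIN authors b ON a.author_id = b.id

Result:
title            | author
-----------------+-------
The Blue Door    | Nelson
Distant Shores   | Nelson
Winter Gardens   | Nelson
Hollow Hills     | NULL  
The Red Mountain | Baker 
Stone Bridges    | Hall  
Empty Rooms      | Walker


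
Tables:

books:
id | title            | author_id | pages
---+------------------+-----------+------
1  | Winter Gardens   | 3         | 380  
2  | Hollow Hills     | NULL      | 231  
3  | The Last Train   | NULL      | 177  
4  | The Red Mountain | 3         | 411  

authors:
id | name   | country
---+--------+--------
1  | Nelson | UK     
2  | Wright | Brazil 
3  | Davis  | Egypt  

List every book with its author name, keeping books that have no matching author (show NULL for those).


LEFT JOIN keeps every row from books (the left table); where author_id has no match in authors, the author columns become NULL. Walk through each book:
  - book 1 (Winter Gardens): author_id=3 -> matches Davis
  - book 2 (Hollow Hills): author_id=NULL, no match -> kept with NULL
  - book 3 (The Last Train): author_id=NULL, no match -> kept with NULL
  - book 4 (The Red Mountain): author_id=3 -> matches Davis
All 4 rows appear; 2 have NULL author.

SQL:
SELECT a.title, b.name AS author
FROM books a
LEFT JOIN authors b ON a.author_id = b.id

Result:
title            | author
-----------------+-------
Winter Gardens   | Davis 
Hollow Hills     | NULL  
The Last Train   | NULL  
The Red Mountain | Davis 


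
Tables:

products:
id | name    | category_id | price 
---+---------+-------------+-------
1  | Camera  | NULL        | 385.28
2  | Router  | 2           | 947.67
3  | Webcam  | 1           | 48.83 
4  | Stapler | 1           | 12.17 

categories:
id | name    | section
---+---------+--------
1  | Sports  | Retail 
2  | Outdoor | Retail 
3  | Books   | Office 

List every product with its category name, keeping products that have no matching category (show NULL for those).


LEFT JOIN keeps every row from products (the left table); where category_id has no match in categories, the category columns become NULL. Walk through each product:
  - product 1 (Camera): category_id=NULL, no match -> kept with NULL
  - product 2 (Router): category_id=2 -> matches Outdoor
  - product 3 (Webcam): category_id=1 -> matches Sports
  - product 4 (Stapler): category_id=1 -> matches Sports
All 4 rows appear; 1 has NULL category.

SQL:
SELECT a.name, b.name AS category
FROM products a
LEFT JOIN categories b ON a.category_id = b.id

Result:
name    | category
--------+---------
Camera  | NULL    
Router  | Outdoor 
Webcam  | Sports  
Stapler | Sports  


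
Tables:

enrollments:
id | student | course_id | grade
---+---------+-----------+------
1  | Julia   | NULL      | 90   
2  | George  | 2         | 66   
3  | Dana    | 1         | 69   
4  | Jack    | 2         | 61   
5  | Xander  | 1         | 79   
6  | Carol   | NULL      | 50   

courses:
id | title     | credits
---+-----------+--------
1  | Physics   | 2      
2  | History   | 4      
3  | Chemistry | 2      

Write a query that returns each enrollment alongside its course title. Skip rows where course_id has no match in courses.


INNER JOIN keeps only enrollments rows whose course_id matches an id in courses. Walk through each enrollment:
  - enrollment 1 (Julia): course_id=NULL, no match -> dropped
  - enrollment 2 (George): course_id=2 -> matches History
  - enrollment 3 (Dana): course_id=1 -> matches Physics
  - enrollment 4 (Jack): course_id=2 -> matches History
  - enrollment 5 (Xander): course_id=1 -> matches Physics
  - enrollment 6 (Carol): course_id=NULL, no match -> dropped
So 2 of 6 rows are dropped.

SQL:
SELECT a.student, b.title AS course
FROM enrollments a
INNER JOIN courses b ON a.course_id = b.id

Result:
student | course 
--------+--------
George  | History
Dana    | Physics
Jack    | History
Xander  | Physics


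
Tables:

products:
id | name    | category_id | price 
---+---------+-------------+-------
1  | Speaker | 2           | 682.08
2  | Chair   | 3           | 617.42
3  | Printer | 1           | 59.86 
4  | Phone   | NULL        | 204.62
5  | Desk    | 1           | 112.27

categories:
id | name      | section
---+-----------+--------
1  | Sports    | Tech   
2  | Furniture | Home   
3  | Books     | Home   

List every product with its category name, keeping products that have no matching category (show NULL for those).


LEFT JOIN keeps every row from products (the left table); where category_id has no match in categories, the category columns become NULL. Walk through each product:
  - product 1 (Speaker): category_id=2 -> matches Furniture
  - product 2 (Chair): category_id=3 -> matches Books
  - product 3 (Printer): category_id=1 -> matches Sports
  - product 4 (Phone): category_id=NULL, no match -> kept with NULL
  - product 5 (Desk): category_id=1 -> matches Sports
All 5 rows appear; 1 has NULL category.

SQL:
SELECT a.name, b.name AS category
FROM products a
LEFT JOIN categories b ON a.category_id = b.id

Result:
name    | category 
--------+----------
Speaker | Furniture
Chair   | Books    
Printer | Sports   
Phone   | NULL     
Desk    | Sports   


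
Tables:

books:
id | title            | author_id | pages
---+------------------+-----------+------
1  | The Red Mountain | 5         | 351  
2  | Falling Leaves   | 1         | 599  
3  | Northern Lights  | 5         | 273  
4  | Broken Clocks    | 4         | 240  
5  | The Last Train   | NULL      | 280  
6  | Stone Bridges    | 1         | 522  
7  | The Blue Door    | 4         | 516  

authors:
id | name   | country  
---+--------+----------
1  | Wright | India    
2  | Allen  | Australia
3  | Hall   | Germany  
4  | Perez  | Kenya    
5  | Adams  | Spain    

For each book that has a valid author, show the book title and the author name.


INNER JOIN keeps only books rows whose author_id matches an id in authors. Walk through each book:
  - book 1 (The Red Mountain): author_id=5 -> matches Adams
  - book 2 (Falling Leaves): author_id=1 -> matches Wright
  - book 3 (Northern Lights): author_id=5 -> matches Adams
  - book 4 (Broken Clocks): author_id=4 -> matches Perez
  - book 5 (The Last Train): author_id=NULL, no match -> dropped
  - book 6 (Stone Bridges): author_id=1 -> matches Wright
  - book 7 (The Blue Door): author_id=4 -> matches Perez
So 1 of 7 rows is dropped.

SQL:
SELECT a.title, b.name AS author
FROM books a
INNER JOIN authors b ON a.author_id = b.id

Result:
title            | author
-----------------+-------
The Red Mountain | Adams 
Falling Leaves   | Wright
Northern Lights  | Adams 
Broken Clocks    | Perez 
Stone Bridges    | Wright
The Blue Door    | Perez 


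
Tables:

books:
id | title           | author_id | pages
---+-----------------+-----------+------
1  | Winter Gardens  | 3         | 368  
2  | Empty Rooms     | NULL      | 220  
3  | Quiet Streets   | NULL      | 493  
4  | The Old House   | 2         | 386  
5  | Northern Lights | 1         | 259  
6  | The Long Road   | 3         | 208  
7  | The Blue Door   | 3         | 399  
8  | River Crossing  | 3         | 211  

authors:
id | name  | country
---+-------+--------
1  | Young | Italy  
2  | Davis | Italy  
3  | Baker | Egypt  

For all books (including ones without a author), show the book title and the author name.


LEFT JOIN keeps every row from books (the left table); where author_id has no match in authors, the author columns become NULL. Walk through each book:
  - book 1 (Winter Gardens): author_id=3 -> matches Baker
  - book 2 (Empty Rooms): author_id=NULL, no match -> kept with NULL
  - book 3 (Quiet Streets): author_id=NULL, no match -> kept with NULL
  - book 4 (The Old House): author_id=2 -> matches Davis
  - book 5 (Northern Lights): author_id=1 -> matches Young
  - book 6 (The Long Road): author_id=3 -> matches Baker
  - book 7 (The Blue Door): author_id=3 -> matches Baker
  - book 8 (River Crossing): author_id=3 -> matches Baker
All 8 rows appear; 2 have NULL author.

SQL:
SELECT a.title, b.name AS author
FROM books a
LEFT JOIN authors b ON a.author_id = b.id

Result:
title           | author
----------------+-------
Winter Gardens  | Baker 
Empty Rooms     | NULL  
Quiet Streets   | NULL  
The Old House   | Davis 
Northern Lights | Young 
The Long Road   | Baker 
The Blue Door   | Baker 
River Crossing  | Baker 


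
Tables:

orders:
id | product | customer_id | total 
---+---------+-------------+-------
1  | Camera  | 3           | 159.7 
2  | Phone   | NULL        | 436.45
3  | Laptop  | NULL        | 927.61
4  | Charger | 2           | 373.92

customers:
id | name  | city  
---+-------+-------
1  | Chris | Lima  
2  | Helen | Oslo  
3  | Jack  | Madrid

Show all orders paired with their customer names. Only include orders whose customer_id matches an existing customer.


INNER JOIN keeps only orders rows whose customer_id matches an id in customers. Walk through each order:
  - order 1 (Camera): customer_id=3 -> matches Jack
  - order 2 (Phone): customer_id=NULL, no match -> dropped
  - order 3 (Laptop): customer_id=NULL, no match -> dropped
  - order 4 (Charger): customer_id=2 -> matches Helen
So 2 of 4 rows are dropped.

SQL:
SELECT a.product, b.name AS customer
FROM orders a
INNER JOIN customers b ON a.customer_id = b.id

Result:
product | customer
--------+---------
Camera  | Jack    
Charger | Helen   


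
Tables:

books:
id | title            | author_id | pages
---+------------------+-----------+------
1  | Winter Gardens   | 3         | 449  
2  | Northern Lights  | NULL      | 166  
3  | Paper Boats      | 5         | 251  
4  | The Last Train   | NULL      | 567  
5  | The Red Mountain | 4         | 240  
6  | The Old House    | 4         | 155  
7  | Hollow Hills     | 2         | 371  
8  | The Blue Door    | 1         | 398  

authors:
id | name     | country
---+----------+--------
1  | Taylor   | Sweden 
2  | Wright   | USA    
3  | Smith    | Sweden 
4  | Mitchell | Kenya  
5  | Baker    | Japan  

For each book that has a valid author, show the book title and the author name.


INNER JOIN keeps only books rows whose author_id matches an id in authors. Walk through each book:
  - book 1 (Winter Gardens): author_id=3 -> matches Smith
  - book 2 (Northern Lights): author_id=NULL, no match -> dropped
  - book 3 (Paper Boats): author_id=5 -> matches Baker
  - book 4 (The Last Train): author_id=NULL, no match -> dropped
  - book 5 (The Red Mountain): author_id=4 -> matches Mitchell
  - book 6 (The Old House): author_id=4 -> matches Mitchell
  - book 7 (Hollow Hills): author_id=2 -> matches Wright
  - book 8 (The Blue Door): author_id=1 -> matches Taylor
So 2 of 8 rows are dropped.

SQL:
SELECT a.title, b.name AS author
FROM books a
INNER JOIN authors b ON a.author_id = b.id

Result:
title            | author  
-----------------+---------
Winter Gardens   | Smith   
Paper Boats      | Baker   
The Red Mountain | Mitchell
The Old House    | Mitchell
Hollow Hills     | Wright  
The Blue Door    | Taylor  


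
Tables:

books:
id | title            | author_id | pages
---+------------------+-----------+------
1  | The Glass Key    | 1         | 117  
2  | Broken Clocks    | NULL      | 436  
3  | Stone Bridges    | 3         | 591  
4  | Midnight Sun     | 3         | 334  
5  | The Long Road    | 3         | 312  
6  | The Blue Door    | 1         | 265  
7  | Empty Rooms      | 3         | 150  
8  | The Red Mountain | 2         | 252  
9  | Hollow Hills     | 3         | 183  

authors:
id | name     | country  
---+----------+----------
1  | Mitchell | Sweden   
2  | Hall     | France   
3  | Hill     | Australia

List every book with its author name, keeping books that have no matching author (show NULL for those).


LEFT JOIN keeps every row from books (the left table); where author_id has no match in authors, the author columns become NULL. Walk through each book:
  - book 1 (The Glass Key): author_id=1 -> matches Mitchell
  - book 2 (Broken Clocks): author_id=NULL, no match -> kept with NULL
  - book 3 (Stone Bridges): author_id=3 -> matches Hill
  - book 4 (Midnight Sun): author_id=3 -> matches Hill
  - book 5 (The Long Road): author_id=3 -> matches Hill
  - book 6 (The Blue Door): author_id=1 -> matches Mitchell
  - book 7 (Empty Rooms): author_id=3 -> matches Hill
  - book 8 (The Red Mountain): author_id=2 -> matches Hall
  - book 9 (Hollow Hills): author_id=3 -> matches Hill
All 9 rows appear; 1 has NULL author.

SQL:
SELECT a.title, b.name AS author
FROM books a
LEFT JOIN authors b ON a.author_id = b.id

Result:
title            | author  
-----------------+---------
The Glass Key    | Mitchell
Broken Clocks    | NULL    
Stone Bridges    | Hill    
Midnight Sun     | Hill    
The Long Road    | Hill    
The Blue Door    | Mitchell
Empty Rooms      | Hill    
The Red Mountain | Hall    
Hollow Hills     | Hill    


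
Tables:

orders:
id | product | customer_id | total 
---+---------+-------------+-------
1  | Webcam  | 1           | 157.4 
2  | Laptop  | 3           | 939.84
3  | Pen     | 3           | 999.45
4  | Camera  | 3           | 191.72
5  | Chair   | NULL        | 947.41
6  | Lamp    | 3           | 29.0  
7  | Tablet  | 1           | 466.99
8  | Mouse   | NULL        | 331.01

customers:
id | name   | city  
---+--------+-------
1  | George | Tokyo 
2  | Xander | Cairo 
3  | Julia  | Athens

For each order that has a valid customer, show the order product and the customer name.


INNER JOIN keeps only orders rows whose customer_id matches an id in customers. Walk through each order:
  - order 1 (Webcam): customer_id=1 -> matches George
  - order 2 (Laptop): customer_id=3 -> matches Julia
  - order 3 (Pen): customer_id=3 -> matches Julia
  - order 4 (Camera): customer_id=3 -> matches Julia
  - order 5 (Chair): customer_id=NULL, no match -> dropped
  - order 6 (Lamp): customer_id=3 -> matches Julia
  - order 7 (Tablet): customer_id=1 -> matches George
  - order 8 (Mouse): customer_id=NULL, no match -> dropped
So 2 of 8 rows are dropped.

SQL:
SELECT a.product, b.name AS customer
FROM orders a
INNER JOIN customers b ON a.customer_id = b.id

Result:
product | customer
--------+---------
Webcam  | George  
Laptop  | Julia   
Pen     | Julia   
Camera  | Julia   
Lamp    | Julia   
Tablet  | George  


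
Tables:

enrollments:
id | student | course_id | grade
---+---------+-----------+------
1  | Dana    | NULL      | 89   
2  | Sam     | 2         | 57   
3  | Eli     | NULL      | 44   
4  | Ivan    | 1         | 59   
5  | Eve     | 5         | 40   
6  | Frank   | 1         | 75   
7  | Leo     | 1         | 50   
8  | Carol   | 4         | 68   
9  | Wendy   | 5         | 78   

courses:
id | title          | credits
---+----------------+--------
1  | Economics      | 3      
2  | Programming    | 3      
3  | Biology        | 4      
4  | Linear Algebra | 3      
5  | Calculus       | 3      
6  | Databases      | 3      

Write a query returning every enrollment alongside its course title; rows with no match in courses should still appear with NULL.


LEFT JOIN keeps every row from enrollments (the left table); where course_id has no match in courses, the course columns become NULL. Walk through each enrollment:
  - enrollment 1 (Dana): course_id=NULL, no match -> kept with NULL
  - enrollment 2 (Sam): course_id=2 -> matches Programming
  - enrollment 3 (Eli): course_id=NULL, no match -> kept with NULL
  - enrollment 4 (Ivan): course_id=1 -> matches Economics
  - enrollment 5 (Eve): course_id=5 -> matches Calculus
  - enrollment 6 (Frank): course_id=1 -> matches Economics
  - enrollment 7 (Leo): course_id=1 -> matches Economics
  - enrollment 8 (Carol): course_id=4 -> matches Linear Algebra
  - enrollment 9 (Wendy): course_id=5 -> matches Calculus
All 9 rows appear; 2 have NULL course.

SQL:
SELECT a.student, b.title AS course
FROM enrollments a
LEFT JOIN courses b ON a.course_id = b.id

Result:
student | course        
--------+---------------
Dana    | NULL          
Sam     | Programming   
Eli     | NULL          
Ivan    | Economics     
Eve     | Calculus      
Frank   | Economics     
Leo     | Economics     
Carol   | Linear Algebra
Wendy   | Calculus      


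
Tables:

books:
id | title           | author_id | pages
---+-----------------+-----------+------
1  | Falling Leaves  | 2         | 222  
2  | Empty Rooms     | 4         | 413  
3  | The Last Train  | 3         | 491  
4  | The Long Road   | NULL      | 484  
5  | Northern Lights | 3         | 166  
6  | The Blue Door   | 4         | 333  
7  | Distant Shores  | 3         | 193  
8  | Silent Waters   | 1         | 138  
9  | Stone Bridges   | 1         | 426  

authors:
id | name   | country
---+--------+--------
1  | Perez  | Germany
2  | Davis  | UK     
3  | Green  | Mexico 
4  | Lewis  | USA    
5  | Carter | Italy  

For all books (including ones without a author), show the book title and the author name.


LEFT JOIN keeps every row from books (the left table); where author_id has no match in authors, the author columns become NULL. Walk through each book:
  - book 1 (Falling Leaves): author_id=2 -> matches Davis
  - book 2 (Empty Rooms): author_id=4 -> matches Lewis
  - book 3 (The Last Train): author_id=3 -> matches Green
  - book 4 (The Long Road): author_id=NULL, no match -> kept with NULL
  - book 5 (Northern Lights): author_id=3 -> matches Green
  - book 6 (The Blue Door): author_id=4 -> matches Lewis
  - book 7 (Distant Shores): author_id=3 -> matches Green
  - book 8 (Silent Waters): author_id=1 -> matches Perez
  - book 9 (Stone Bridges): author_id=1 -> matches Perez
All 9 rows appear; 1 has NULL author.

SQL:
SELECT a.title, b.name AS author
FROM books a
LEFT JOIN authors b ON a.author_id = b.id

Result:
title           | author
----------------+-------
Falling Leaves  | Davis 
Empty Rooms     | Lewis 
The Last Train  | Green 
The Long Road   | NULL  
Northern Lights | Green 
The Blue Door   | Lewis 
Distant Shores  | Green 
Silent Waters   | Perez 
Stone Bridges   | Perez 


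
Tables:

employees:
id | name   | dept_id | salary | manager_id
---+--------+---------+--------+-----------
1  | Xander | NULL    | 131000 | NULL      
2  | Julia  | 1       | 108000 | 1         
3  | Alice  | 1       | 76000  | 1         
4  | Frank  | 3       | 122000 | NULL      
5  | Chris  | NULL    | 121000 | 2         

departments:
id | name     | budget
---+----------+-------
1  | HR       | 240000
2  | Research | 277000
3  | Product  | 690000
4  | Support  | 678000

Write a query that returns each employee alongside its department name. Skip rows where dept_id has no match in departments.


INNER JOIN keeps only employees rows whose dept_id matches an id in departments. Walk through each employee:
  - employee 1 (Xander): dept_id=NULL, no match -> dropped
  - employee 2 (Julia): dept_id=1 -> matches HR
  - employee 3 (Alice): dept_id=1 -> matches HR
  - employee 4 (Frank): dept_id=3 -> matches Product
  - employee 5 (Chris): dept_id=NULL, no match -> dropped
So 2 of 5 rows are dropped.

SQL:
SELECT a.name, b.name AS department
FROM employees a
INNER JOIN departments b ON a.dept_id = b.id

Result:
name  | department
------+-----------
Julia | HR        
Alice | HR        
Frank | Product   


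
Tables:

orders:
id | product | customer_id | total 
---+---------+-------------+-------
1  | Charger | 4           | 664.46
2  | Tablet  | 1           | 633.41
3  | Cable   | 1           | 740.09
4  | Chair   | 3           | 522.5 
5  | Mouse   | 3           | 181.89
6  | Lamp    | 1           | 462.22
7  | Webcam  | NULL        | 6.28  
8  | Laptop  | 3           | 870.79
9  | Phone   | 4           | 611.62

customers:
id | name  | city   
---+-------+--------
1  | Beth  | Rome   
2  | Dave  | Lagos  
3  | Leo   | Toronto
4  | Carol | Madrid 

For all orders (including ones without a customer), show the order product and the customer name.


LEFT JOIN keeps every row from orders (the left table); where customer_id has no match in customers, the customer columns become NULL. Walk through each order:
  - order 1 (Charger): customer_id=4 -> matches Carol
  - order 2 (Tablet): customer_id=1 -> matches Beth
  - order 3 (Cable): customer_id=1 -> matches Beth
  - order 4 (Chair): customer_id=3 -> matches Leo
  - order 5 (Mouse): customer_id=3 -> matches Leo
  - order 6 (Lamp): customer_id=1 -> matches Beth
  - order 7 (Webcam): customer_id=NULL, no match -> kept with NULL
  - order 8 (Laptop): customer_id=3 -> matches Leo
  - order 9 (Phone): customer_id=4 -> matches Carol
All 9 rows appear; 1 has NULL customer.

SQL:
SELECT a.product, b.name AS customer
FROM orders a
LEFT JOIN customers b ON a.customer_id = b.id

Result:
product | customer
--------+---------
Charger | Carol   
Tablet  | Beth    
Cable   | Beth    
Chair   | Leo     
Mouse   | Leo     
Lamp    | Beth    
Webcam  | NULL    
Laptop  | Leo     
Phone   | Carol   


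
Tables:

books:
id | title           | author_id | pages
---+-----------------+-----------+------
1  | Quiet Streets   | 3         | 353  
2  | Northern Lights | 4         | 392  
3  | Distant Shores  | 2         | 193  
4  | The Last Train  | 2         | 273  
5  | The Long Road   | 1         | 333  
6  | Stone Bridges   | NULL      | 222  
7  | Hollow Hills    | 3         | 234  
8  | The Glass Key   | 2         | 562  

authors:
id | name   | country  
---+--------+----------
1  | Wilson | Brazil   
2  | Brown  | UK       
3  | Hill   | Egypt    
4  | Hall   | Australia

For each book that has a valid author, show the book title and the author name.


INNER JOIN keeps only books rows whose author_id matches an id in authors. Walk through each book:
  - book 1 (Quiet Streets): author_id=3 -> matches Hill
  - book 2 (Northern Lights): author_id=4 -> matches Hall
  - book 3 (Distant Shores): author_id=2 -> matches Brown
  - book 4 (The Last Train): author_id=2 -> matches Brown
  - book 5 (The Long Road): author_id=1 -> matches Wilson
  - book 6 (Stone Bridges): author_id=NULL, no match -> dropped
  - book 7 (Hollow Hills): author_id=3 -> matches Hill
  - book 8 (The Glass Key): author_id=2 -> matches Brown
So 1 of 8 rows is dropped.

SQL:
SELECT a.title, b.name AS author
FROM books a
INNER JOIN authors b ON a.author_id = b.id

Result:
title           | author
----------------+-------
Quiet Streets   | Hill  
Northern Lights | Hall  
Distant Shores  | Brown 
The Last Train  | Brown 
The Long Road   | Wilson
Hollow Hills    | Hill  
The Glass Key   | Brown 


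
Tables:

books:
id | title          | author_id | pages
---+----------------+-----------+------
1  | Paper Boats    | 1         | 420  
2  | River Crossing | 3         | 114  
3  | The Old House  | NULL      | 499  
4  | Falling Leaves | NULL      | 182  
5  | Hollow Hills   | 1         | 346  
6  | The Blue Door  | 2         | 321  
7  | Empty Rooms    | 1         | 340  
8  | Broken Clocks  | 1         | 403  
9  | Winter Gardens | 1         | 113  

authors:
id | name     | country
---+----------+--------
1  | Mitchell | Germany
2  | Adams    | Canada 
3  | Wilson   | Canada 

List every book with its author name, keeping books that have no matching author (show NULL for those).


LEFT JOIN keeps every row from books (the left table); where author_id has no match in authors, the author columns become NULL. Walk through each book:
  - book 1 (Paper Boats): author_id=1 -> matches Mitchell
  - book 2 (River Crossing): author_id=3 -> matches Wilson
  - book 3 (The Old House): author_id=NULL, no match -> kept with NULL
  - book 4 (Falling Leaves): author_id=NULL, no match -> kept with NULL
  - book 5 (Hollow Hills): author_id=1 -> matches Mitchell
  - book 6 (The Blue Door): author_id=2 -> matches Adams
  - book 7 (Empty Rooms): author_id=1 -> matches Mitchell
  - book 8 (Broken Clocks): author_id=1 -> matches Mitchell
  - book 9 (Winter Gardens): author_id=1 -> matches Mitchell
All 9 rows appear; 2 have NULL author.

SQL:
SELECT a.title, b.name AS author
FROM books a
LEFT JOIN authors b ON a.author_id = b.id

Result:
title          | author  
---------------+---------
Paper Boats    | Mitchell
River Crossing | Wilson  
The Old House  | NULL    
Falling Leaves | NULL    
Hollow Hills   | Mitchell
The Blue Door  | Adams   
Empty Rooms    | Mitchell
Broken Clocks  | Mitchell
Winter Gardens | Mitchell


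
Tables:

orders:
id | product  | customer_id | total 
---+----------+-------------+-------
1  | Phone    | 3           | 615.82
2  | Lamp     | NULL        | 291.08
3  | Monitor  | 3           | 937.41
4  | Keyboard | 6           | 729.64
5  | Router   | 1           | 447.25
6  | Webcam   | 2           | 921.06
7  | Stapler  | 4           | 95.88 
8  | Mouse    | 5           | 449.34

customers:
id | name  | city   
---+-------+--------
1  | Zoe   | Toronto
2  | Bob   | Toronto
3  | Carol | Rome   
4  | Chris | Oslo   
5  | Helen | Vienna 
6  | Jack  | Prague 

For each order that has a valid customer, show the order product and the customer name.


INNER JOIN keeps only orders rows whose customer_id matches an id in customers. Walk through each order:
  - order 1 (Phone): customer_id=3 -> matches Carol
  - order 2 (Lamp): customer_id=NULL, no match -> dropped
  - order 3 (Monitor): customer_id=3 -> matches Carol
  - order 4 (Keyboard): customer_id=6 -> matches Jack
  - order 5 (Router): customer_id=1 -> matches Zoe
  - order 6 (Webcam): customer_id=2 -> matches Bob
  - order 7 (Stapler): customer_id=4 -> matches Chris
  - order 8 (Mouse): customer_id=5 -> matches Helen
So 1 of 8 rows is dropped.

SQL:
SELECT a.product, b.name AS customer
FROM orders a
INNER JOIN customers b ON a.customer_id = b.id

Result:
product  | customer
---------+---------
Phone    | Carol   
Monitor  | Carol   
Keyboard | Jack    
Router   | Zoe     
Webcam   | Bob     
Stapler  | Chris   
Mouse    | Helen   


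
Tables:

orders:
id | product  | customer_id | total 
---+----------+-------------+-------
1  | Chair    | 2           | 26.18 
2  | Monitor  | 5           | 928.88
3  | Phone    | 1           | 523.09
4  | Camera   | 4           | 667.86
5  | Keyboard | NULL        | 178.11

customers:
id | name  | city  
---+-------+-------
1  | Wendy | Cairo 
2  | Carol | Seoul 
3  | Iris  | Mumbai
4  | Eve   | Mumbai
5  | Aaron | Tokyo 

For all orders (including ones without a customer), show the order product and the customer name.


LEFT JOIN keeps every row from orders (the left table); where customer_id has no match in customers, the customer columns become NULL. Walk through each order:
  - order 1 (Chair): customer_id=2 -> matches Carol
  - order 2 (Monitor): customer_id=5 -> matches Aaron
  - order 3 (Phone): customer_id=1 -> matches Wendy
  - order 4 (Camera): customer_id=4 -> matches Eve
  - order 5 (Keyboard): customer_id=NULL, no match -> kept with NULL
All 5 rows appear; 1 has NULL customer.

SQL:
SELECT a.product, b.name AS customer
FROM orders a
LEFT JOIN customers b ON a.customer_id = b.id

Result:
product  | customer
---------+---------
Chair    | Carol   
Monitor  | Aaron   
Phone    | Wendy   
Camera   | Eve     
Keyboard | NULL    


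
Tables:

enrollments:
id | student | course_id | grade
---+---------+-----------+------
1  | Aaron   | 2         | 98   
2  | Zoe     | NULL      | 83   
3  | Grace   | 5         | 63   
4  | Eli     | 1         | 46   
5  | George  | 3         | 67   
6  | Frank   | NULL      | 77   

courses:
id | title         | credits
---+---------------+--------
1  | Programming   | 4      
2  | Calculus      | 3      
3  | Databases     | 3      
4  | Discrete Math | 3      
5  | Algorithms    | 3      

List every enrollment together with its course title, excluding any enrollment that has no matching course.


INNER JOIN keeps only enrollments rows whose course_id matches an id in courses. Walk through each enrollment:
  - enrollment 1 (Aaron): course_id=2 -> matches Calculus
  - enrollment 2 (Zoe): course_id=NULL, no match -> dropped
  - enrollment 3 (Grace): course_id=5 -> matches Algorithms
  - enrollment 4 (Eli): course_id=1 -> matches Programming
  - enrollment 5 (George): course_id=3 -> matches Databases
  - enrollment 6 (Frank): course_id=NULL, no match -> dropped
So 2 of 6 rows are dropped.

SQL:
SELECT a.student, b.title AS course
FROM enrollments a
INNER JOIN courses b ON a.course_id = b.id

Result:
student | course     
--------+------------
Aaron   | Calculus   
Grace   | Algorithms 
Eli     | Programming
George  | Databases  


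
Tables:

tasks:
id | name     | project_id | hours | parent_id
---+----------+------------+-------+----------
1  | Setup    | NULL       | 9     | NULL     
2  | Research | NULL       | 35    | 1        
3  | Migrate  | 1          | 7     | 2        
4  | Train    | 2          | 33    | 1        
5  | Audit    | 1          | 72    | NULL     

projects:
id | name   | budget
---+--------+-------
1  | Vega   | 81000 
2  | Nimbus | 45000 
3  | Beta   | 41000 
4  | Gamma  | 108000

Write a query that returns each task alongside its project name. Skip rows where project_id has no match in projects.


INNER JOIN keeps only tasks rows whose project_id matches an id in projects. Walk through each task:
  - task 1 (Setup): project_id=NULL, no match -> dropped
  - task 2 (Research): project_id=NULL, no match -> dropped
  - task 3 (Migrate): project_id=1 -> matches Vega
  - task 4 (Train): project_id=2 -> matches Nimbus
  - task 5 (Audit): project_id=1 -> matches Vega
So 2 of 5 rows are dropped.

SQL:
SELECT a.name, b.name AS project
FROM tasks a
INNER JOIN projects b ON a.project_id = b.id

Result:
name    | project
--------+--------
Migrate | Vega   
Train   | Nimbus 
Audit   | Vega   


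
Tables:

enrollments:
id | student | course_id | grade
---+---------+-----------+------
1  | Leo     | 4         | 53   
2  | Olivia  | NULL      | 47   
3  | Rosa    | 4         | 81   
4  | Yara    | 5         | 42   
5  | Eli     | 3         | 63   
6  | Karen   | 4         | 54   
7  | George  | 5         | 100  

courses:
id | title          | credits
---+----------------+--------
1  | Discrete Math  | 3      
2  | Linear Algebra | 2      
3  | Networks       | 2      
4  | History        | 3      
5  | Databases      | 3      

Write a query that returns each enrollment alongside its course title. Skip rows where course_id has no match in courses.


INNER JOIN keeps only enrollments rows whose course_id matches an id in courses. Walk through each enrollment:
  - enrollment 1 (Leo): course_id=4 -> matches History
  - enrollment 2 (Olivia): course_id=NULL, no match -> dropped
  - enrollment 3 (Rosa): course_id=4 -> matches History
  - enrollment 4 (Yara): course_id=5 -> matches Databases
  - enrollment 5 (Eli): course_id=3 -> matches Networks
  - enrollment 6 (Karen): course_id=4 -> matches History
  - enrollment 7 (George): course_id=5 -> matches Databases
So 1 of 7 rows is dropped.

SQL:
SELECT a.student, b.title AS course
FROM enrollments a
INNER JOIN courses b ON a.course_id = b.id

Result:
student | course   
--------+----------
Leo     | History  
Rosa    | History  
Yara    | Databases
Eli     | Networks 
Karen   | History  
George  | Databases


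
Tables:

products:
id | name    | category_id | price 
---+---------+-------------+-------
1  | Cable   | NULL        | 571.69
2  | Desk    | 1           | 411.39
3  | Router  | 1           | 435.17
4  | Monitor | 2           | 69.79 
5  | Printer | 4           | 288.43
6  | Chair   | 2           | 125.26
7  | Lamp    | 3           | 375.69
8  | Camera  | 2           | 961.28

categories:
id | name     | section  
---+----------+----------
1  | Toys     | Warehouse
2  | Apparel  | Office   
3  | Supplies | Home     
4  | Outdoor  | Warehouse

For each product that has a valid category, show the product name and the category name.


INNER JOIN keeps only products rows whose category_id matches an id in categories. Walk through each product:
  - product 1 (Cable): category_id=NULL, no match -> dropped
  - product 2 (Desk): category_id=1 -> matches Toys
  - product 3 (Router): category_id=1 -> matches Toys
  - product 4 (Monitor): category_id=2 -> matches Apparel
  - product 5 (Printer): category_id=4 -> matches Outdoor
  - product 6 (Chair): category_id=2 -> matches Apparel
  - product 7 (Lamp): category_id=3 -> matches Supplies
  - product 8 (Camera): category_id=2 -> matches Apparel
So 1 of 8 rows is dropped.

SQL:
SELECT a.name, b.name AS category
FROM products a
INNER JOIN categories b ON a.category_id = b.id

Result:
name    | category
--------+---------
Desk    | Toys    
Router  | Toys    
Monitor | Apparel 
Printer | Outdoor 
Chair   | Apparel 
Lamp    | Supplies
Camera  | Apparel 
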